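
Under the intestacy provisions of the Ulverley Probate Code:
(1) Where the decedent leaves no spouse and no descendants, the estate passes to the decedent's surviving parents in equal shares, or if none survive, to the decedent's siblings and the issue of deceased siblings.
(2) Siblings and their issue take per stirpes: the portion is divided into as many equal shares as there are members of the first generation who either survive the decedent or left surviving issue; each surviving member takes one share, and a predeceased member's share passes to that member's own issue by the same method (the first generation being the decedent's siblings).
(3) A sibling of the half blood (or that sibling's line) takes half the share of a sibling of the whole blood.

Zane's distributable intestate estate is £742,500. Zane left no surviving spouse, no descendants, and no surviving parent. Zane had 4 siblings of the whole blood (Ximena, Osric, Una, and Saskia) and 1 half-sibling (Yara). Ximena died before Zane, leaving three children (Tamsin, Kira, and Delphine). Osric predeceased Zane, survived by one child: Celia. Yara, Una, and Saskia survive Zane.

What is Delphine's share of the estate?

Delphine receives £55,000.

The entire £742,500 passes to the siblings and their issue.
Counting each half-blood sibling's line as half a unit, there are 9/2 units in £742,500, so one unit is £165,000. Whole-blood lines (Ximena, Osric, Una, and Saskia) take £165,000 each; half-blood lines (Yara) take £82,500 each.
Ximena's share (£165,000) is divided into 3 shares of £55,000: Tamsin, Kira, and Delphine each take £55,000.
Osric's share (£165,000) passes entirely to Celia.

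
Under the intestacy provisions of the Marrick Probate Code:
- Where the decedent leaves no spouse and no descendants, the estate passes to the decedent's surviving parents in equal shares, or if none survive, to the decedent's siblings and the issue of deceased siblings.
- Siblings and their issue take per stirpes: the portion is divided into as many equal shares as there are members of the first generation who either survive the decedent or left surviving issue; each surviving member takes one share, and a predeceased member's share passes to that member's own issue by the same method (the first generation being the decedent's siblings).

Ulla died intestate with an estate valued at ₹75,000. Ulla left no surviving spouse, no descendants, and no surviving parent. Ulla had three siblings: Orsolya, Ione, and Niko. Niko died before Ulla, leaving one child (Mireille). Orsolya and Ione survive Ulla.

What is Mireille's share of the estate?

Mireille receives ₹25,000.

The entire ₹75,000 passes to the siblings and their issue.
That amount (₹75,000) is divided into 3 shares of ₹25,000: Orsolya and Ione each take ₹25,000; Niko's ₹25,000 share passes to Niko's issue.
Niko's share (₹25,000) passes entirely to Mireille.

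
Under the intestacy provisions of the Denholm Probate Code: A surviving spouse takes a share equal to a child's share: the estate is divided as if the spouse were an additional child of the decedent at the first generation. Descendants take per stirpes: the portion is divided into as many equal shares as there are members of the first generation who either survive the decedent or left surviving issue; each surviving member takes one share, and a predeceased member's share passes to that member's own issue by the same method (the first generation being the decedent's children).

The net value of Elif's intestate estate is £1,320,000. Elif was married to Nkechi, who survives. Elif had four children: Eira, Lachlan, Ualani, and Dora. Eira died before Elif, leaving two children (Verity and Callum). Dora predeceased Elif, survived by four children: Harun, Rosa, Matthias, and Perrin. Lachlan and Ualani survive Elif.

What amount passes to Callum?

The spouse counts as an additional share at the children's level, so there are 5 primary shares of £264,000. Nkechi takes one such share (£264,000).
The children's combined portion (£1,056,000) is divided into 4 shares of £264,000: Lachlan and Ualani each take £264,000; Eira's £264,000 share passes to Eira's issue; Dora's £264,000 share passes to Dora's issue.
Eira's share (£264,000) is divided into 2 shares of £132,000: Verity and Callum each take £132,000.
Dora's share (£264,000) is divided into 4 shares of £66,000: Harun, Rosa, Matthias, and Perrin each take £66,000.

Callum receives £132,000.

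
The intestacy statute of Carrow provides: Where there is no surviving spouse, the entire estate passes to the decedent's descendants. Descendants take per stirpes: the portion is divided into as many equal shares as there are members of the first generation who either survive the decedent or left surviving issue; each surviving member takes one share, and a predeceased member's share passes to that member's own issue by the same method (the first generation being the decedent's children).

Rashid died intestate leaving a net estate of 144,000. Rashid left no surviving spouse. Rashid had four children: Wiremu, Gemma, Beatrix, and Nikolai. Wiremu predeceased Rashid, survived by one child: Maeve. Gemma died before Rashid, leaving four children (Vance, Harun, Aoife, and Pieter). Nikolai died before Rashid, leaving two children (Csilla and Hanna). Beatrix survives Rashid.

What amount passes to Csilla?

The entire 144,000 passes to the descendants.
That amount (144,000) is divided into 4 shares of 36,000: Beatrix takes 36,000; Wiremu's 36,000 share passes to Wiremu's issue; Gemma's 36,000 share passes to Gemma's issue; Nikolai's 36,000 share passes to Nikolai's issue.
Wiremu's share (36,000) passes entirely to Maeve.
Gemma's share (36,000) is divided into 4 shares of 9,000: Vance, Harun, Aoife, and Pieter each take 9,000.
Nikolai's share (36,000) is divided into 2 shares of 18,000: Csilla and Hanna each take 18,000.

Csilla receives 18,000.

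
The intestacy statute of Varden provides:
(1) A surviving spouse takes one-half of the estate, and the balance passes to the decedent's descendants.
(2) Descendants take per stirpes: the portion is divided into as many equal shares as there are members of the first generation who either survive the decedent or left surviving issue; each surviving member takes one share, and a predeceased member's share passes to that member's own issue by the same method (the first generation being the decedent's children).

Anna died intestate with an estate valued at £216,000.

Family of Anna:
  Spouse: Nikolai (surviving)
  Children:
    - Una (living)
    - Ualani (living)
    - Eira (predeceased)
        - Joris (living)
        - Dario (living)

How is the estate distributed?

Nikolai: £108,000; Una: £36,000; Ualani: £36,000; Joris: £18,000; Dario: £18,000

Nikolai takes one-half of £216,000 = £108,000. The remaining £108,000 passes to the descendants.
The descendants' portion (£108,000) is divided into 3 shares of £36,000: Una and Ualani each take £36,000; Eira's £36,000 share passes to Eira's issue.
Eira's share (£36,000) is divided into 2 shares of £18,000: Joris and Dario each take £18,000.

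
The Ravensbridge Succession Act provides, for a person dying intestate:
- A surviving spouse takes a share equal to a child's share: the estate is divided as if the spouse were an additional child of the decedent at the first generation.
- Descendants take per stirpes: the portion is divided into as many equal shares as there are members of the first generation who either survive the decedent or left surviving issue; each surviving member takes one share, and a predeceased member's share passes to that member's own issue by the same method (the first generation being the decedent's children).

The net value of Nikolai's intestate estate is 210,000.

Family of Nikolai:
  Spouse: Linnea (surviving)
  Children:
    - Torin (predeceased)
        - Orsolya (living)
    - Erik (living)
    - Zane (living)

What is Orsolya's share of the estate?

Orsolya receives 52,500.

The spouse counts as an additional share at the children's level, so there are 4 primary shares of 52,500. Linnea takes one such share (52,500).
The children's combined portion (157,500) is divided into 3 shares of 52,500: Erik and Zane each take 52,500; Torin's 52,500 share passes to Torin's issue.
Torin's share (52,500) passes entirely to Orsolya.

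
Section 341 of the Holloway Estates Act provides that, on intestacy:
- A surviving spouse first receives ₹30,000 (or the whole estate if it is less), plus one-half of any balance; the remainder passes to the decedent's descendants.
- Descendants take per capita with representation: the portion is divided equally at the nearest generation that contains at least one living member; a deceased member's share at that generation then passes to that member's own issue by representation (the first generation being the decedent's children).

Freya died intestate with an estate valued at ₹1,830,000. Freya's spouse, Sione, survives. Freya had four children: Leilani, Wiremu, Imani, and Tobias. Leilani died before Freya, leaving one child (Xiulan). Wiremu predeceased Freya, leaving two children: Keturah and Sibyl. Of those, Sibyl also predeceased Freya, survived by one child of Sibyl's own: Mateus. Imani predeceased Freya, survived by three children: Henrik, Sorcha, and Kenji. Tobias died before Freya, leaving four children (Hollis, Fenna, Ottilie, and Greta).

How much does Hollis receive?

Sione first takes ₹30,000, leaving a balance of ₹1,800,000. Sione then takes one-half of the balance (₹900,000), for a total of ₹930,000. The remaining ₹900,000 passes to the descendants.
No child survives, so the initial division is made at the grandchildren's generation.
The descendants' portion (₹900,000) is divided into 10 shares of ₹90,000: Xiulan, Keturah, Henrik, Sorcha, Kenji, Hollis, Fenna, Ottilie, and Greta each take ₹90,000; Sibyl's ₹90,000 share passes to Sibyl's issue.
Sibyl's share (₹90,000) passes entirely to Mateus.

Hollis receives ₹90,000.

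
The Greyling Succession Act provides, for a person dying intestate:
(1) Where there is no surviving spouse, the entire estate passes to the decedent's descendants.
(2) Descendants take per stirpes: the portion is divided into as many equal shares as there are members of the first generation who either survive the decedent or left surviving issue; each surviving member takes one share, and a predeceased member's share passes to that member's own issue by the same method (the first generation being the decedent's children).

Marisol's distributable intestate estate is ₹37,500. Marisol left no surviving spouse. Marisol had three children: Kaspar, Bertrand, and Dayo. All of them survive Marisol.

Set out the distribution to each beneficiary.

Kaspar: ₹12,500; Bertrand: ₹12,500; Dayo: ₹12,500

The entire ₹37,500 passes to the descendants.
That amount (₹37,500) is divided into 3 shares of ₹12,500: Kaspar, Bertrand, and Dayo each take ₹12,500.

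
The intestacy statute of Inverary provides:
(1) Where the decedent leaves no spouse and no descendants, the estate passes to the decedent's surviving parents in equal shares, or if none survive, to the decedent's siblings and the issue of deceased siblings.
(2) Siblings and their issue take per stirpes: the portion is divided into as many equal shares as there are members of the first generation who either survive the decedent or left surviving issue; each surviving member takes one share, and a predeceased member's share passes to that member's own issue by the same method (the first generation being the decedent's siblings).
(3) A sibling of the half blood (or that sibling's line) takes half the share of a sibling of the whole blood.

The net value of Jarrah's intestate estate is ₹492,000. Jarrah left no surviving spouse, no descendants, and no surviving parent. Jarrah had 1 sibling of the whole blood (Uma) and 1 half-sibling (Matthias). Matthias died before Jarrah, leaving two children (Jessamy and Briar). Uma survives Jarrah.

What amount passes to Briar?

Briar receives ₹82,000.

The entire ₹492,000 passes to the siblings and their issue.
Counting each half-blood sibling's line as half a unit, there are 3/2 units in ₹492,000, so one unit is ₹328,000. Whole-blood lines (Uma) take ₹328,000 each; half-blood lines (Matthias) take ₹164,000 each.
Matthias's share (₹164,000) is divided into 2 shares of ₹82,000: Jessamy and Briar each take ₹82,000.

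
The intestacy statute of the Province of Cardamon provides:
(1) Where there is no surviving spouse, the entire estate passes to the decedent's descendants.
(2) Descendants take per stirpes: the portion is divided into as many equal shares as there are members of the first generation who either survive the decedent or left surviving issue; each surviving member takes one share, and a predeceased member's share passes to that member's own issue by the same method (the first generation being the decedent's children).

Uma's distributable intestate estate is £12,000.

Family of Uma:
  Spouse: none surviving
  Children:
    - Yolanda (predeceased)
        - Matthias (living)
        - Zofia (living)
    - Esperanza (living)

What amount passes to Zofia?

Zofia receives £3,000.

The entire £12,000 passes to the descendants.
That amount (£12,000) is divided into 2 shares of £6,000: Esperanza takes £6,000; Yolanda's £6,000 share passes to Yolanda's issue.
Yolanda's share (£6,000) is divided into 2 shares of £3,000: Matthias and Zofia each take £3,000.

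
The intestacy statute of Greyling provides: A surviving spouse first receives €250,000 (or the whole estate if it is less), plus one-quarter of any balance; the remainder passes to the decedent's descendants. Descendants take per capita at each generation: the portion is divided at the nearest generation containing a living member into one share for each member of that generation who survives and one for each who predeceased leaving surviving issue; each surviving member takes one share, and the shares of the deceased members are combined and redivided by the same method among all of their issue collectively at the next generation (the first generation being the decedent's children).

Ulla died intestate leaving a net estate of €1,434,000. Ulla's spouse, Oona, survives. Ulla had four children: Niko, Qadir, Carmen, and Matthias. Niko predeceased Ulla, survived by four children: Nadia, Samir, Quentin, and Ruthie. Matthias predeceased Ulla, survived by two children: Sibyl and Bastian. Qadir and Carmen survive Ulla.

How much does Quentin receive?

Quentin receives €74,000.

Oona first takes €250,000, leaving a balance of €1,184,000. Oona then takes one-quarter of the balance (€296,000), for a total of €546,000. The remaining €888,000 passes to the descendants.
The descendants' portion (€888,000) is divided at the children's generation into 4 shares of €222,000. Qadir and Carmen each take €222,000. The 2 shares of the deceased (Niko and Matthias) are combined into a pool of €444,000.
That pool (€444,000) is divided at the grandchildren's generation equally among Nadia, Samir, Quentin, Ruthie, Sibyl, and Bastian: €74,000 each.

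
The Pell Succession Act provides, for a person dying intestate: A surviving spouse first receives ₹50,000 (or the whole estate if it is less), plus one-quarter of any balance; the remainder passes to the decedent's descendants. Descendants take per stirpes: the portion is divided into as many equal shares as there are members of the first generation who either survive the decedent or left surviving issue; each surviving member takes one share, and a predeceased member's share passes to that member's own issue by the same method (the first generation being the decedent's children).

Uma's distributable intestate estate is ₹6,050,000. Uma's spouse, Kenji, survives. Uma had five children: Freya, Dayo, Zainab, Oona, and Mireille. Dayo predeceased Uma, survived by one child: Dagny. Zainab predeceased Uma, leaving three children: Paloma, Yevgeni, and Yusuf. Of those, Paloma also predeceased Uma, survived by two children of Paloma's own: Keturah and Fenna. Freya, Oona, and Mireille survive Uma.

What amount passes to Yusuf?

Kenji first takes ₹50,000, leaving a balance of ₹6,000,000. Kenji then takes one-quarter of the balance (₹1,500,000), for a total of ₹1,550,000. The remaining ₹4,500,000 passes to the descendants.
The descendants' portion (₹4,500,000) is divided into 5 shares of ₹900,000: Freya, Oona, and Mireille each take ₹900,000; Dayo's ₹900,000 share passes to Dayo's issue; Zainab's ₹900,000 share passes to Zainab's issue.
Dayo's share (₹900,000) passes entirely to Dagny.
Zainab's share (₹900,000) is divided into 3 shares of ₹300,000: Yevgeni and Yusuf each take ₹300,000; Paloma's ₹300,000 share passes to Paloma's issue.
Paloma's share (₹300,000) is divided into 2 shares of ₹150,000: Keturah and Fenna each take ₹150,000.

Yusuf receives ₹300,000.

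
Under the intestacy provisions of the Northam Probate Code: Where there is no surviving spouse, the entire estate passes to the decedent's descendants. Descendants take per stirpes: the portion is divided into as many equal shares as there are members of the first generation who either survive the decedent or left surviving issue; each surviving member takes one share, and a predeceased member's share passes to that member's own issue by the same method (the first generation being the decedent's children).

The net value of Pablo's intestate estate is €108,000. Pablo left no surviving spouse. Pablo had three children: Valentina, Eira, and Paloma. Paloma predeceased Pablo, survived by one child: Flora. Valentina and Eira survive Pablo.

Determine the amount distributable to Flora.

The entire €108,000 passes to the descendants.
That amount (€108,000) is divided into 3 shares of €36,000: Valentina and Eira each take €36,000; Paloma's €36,000 share passes to Paloma's issue.
Paloma's share (€36,000) passes entirely to Flora.

Flora receives €36,000.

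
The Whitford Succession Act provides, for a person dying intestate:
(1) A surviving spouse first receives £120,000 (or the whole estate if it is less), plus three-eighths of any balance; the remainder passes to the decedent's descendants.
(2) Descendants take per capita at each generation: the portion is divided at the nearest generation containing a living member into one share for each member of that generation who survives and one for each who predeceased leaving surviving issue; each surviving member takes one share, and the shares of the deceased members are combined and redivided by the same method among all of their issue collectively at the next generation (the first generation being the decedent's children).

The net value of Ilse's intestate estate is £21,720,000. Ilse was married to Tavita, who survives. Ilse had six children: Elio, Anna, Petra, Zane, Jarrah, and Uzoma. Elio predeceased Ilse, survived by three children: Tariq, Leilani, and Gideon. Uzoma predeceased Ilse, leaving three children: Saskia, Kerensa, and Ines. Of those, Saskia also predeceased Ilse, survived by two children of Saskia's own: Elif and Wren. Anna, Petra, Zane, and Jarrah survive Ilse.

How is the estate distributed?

Tavita: £8,220,000; Tariq: £750,000; Leilani: £750,000; Gideon: £750,000; Anna: £2,250,000; Petra: £2,250,000; Zane: £2,250,000; Jarrah: £2,250,000; Elif: £375,000; Wren: £375,000; Kerensa: £750,000; Ines: £750,000

Tavita first takes £120,000, leaving a balance of £21,600,000. Tavita then takes three-eighths of the balance (£8,100,000), for a total of £8,220,000. The remaining £13,500,000 passes to the descendants.
The descendants' portion (£13,500,000) is divided at the children's generation into 6 shares of £2,250,000. Anna, Petra, Zane, and Jarrah each take £2,250,000. The 2 shares of the deceased (Elio and Uzoma) are combined into a pool of £4,500,000.
That pool (£4,500,000) is divided at the grandchildren's generation into 6 shares of £750,000. Tariq, Leilani, Gideon, Kerensa, and Ines each take £750,000. The remaining share for the deceased Saskia (£750,000) is carried to the next generation.
That pool (£750,000) is divided at the great-grandchildren's generation equally among Elif and Wren: £375,000 each.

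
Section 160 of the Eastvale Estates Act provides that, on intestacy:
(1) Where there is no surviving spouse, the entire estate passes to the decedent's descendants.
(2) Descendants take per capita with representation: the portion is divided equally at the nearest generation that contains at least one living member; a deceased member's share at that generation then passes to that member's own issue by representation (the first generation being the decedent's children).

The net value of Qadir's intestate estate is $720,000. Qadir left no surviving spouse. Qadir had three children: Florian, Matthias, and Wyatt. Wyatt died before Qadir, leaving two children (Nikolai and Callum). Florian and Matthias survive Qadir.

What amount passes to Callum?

Callum receives $120,000.

The entire $720,000 passes to the descendants.
That amount ($720,000) is divided into 3 shares of $240,000: Florian and Matthias each take $240,000; Wyatt's $240,000 share passes to Wyatt's issue.
Wyatt's share ($240,000) is divided into 2 shares of $120,000: Nikolai and Callum each take $120,000.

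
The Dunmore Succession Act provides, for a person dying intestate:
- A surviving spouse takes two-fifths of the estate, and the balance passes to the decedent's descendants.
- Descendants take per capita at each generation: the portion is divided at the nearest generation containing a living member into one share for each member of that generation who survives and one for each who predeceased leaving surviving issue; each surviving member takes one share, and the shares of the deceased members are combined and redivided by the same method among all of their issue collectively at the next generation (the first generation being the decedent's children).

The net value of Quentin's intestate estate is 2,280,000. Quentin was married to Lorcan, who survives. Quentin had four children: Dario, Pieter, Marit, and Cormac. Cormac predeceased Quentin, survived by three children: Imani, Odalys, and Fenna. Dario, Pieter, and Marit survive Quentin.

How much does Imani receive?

Imani receives 114,000.

Lorcan takes two-fifths of 2,280,000 = 912,000. The remaining 1,368,000 passes to the descendants.
The descendants' portion (1,368,000) is divided at the children's generation into 4 shares of 342,000. Dario, Pieter, and Marit each take 342,000. The remaining share for the deceased Cormac (342,000) is carried to the next generation.
That pool (342,000) is divided at the grandchildren's generation equally among Imani, Odalys, and Fenna: 114,000 each.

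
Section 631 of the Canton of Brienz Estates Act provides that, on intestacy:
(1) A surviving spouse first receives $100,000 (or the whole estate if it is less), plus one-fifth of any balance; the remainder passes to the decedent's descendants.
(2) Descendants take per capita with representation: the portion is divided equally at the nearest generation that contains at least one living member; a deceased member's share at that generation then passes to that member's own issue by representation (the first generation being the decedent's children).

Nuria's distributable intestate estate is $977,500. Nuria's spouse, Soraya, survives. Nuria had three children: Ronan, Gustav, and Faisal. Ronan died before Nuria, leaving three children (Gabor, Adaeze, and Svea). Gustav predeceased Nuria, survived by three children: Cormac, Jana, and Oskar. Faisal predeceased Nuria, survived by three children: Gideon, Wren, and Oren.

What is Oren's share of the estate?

Oren receives $78,000.

Soraya first takes $100,000, leaving a balance of $877,500. Soraya then takes one-fifth of the balance ($175,500), for a total of $275,500. The remaining $702,000 passes to the descendants.
No child survives, so the initial division is made at the grandchildren's generation.
The descendants' portion ($702,000) is divided into 9 shares of $78,000: Gabor, Adaeze, Svea, Cormac, Jana, Oskar, Gideon, Wren, and Oren each take $78,000.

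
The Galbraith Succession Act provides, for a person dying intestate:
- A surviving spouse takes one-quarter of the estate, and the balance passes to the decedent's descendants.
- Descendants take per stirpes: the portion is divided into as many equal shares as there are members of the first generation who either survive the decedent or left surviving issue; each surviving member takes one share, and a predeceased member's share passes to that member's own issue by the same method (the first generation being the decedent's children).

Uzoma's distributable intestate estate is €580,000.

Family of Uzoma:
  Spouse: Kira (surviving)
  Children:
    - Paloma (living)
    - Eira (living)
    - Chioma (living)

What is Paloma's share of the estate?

Paloma receives €145,000.

Kira takes one-quarter of €580,000 = €145,000. The remaining €435,000 passes to the descendants.
The descendants' portion (€435,000) is divided into 3 shares of €145,000: Paloma, Eira, and Chioma each take €145,000.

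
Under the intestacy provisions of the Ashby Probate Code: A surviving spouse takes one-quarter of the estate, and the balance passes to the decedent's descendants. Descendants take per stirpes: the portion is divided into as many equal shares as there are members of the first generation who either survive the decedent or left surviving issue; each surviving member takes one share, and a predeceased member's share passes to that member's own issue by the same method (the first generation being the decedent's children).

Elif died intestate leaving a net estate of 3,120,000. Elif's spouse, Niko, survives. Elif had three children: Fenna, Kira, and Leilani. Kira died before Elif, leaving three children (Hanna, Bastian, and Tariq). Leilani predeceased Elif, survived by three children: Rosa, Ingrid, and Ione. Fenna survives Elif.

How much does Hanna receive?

Hanna receives 260,000.

Niko takes one-quarter of 3,120,000 = 780,000. The remaining 2,340,000 passes to the descendants.
The descendants' portion (2,340,000) is divided into 3 shares of 780,000: Fenna takes 780,000; Kira's 780,000 share passes to Kira's issue; Leilani's 780,000 share passes to Leilani's issue.
Kira's share (780,000) is divided into 3 shares of 260,000: Hanna, Bastian, and Tariq each take 260,000.
Leilani's share (780,000) is divided into 3 shares of 260,000: Rosa, Ingrid, and Ione each take 260,000.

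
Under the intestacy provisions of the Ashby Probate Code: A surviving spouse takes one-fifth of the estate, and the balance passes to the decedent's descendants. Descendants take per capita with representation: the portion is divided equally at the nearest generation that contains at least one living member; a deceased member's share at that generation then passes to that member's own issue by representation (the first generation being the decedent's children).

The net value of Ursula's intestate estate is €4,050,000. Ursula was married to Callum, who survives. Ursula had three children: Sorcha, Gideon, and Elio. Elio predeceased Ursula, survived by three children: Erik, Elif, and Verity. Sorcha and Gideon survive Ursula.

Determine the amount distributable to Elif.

Elif receives €360,000.

Callum takes one-fifth of €4,050,000 = €810,000. The remaining €3,240,000 passes to the descendants.
The descendants' portion (€3,240,000) is divided into 3 shares of €1,080,000: Sorcha and Gideon each take €1,080,000; Elio's €1,080,000 share passes to Elio's issue.
Elio's share (€1,080,000) is divided into 3 shares of €360,000: Erik, Elif, and Verity each take €360,000.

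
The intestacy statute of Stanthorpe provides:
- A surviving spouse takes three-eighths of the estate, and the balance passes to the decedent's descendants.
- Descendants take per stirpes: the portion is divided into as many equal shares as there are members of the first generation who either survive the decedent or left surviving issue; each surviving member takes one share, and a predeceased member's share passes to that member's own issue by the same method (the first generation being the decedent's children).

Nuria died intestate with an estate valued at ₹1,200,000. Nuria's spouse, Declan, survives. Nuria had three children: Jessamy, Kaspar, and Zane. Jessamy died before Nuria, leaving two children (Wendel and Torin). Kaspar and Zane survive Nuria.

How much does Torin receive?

Torin receives ₹125,000.

Declan takes three-eighths of ₹1,200,000 = ₹450,000. The remaining ₹750,000 passes to the descendants.
The descendants' portion (₹750,000) is divided into 3 shares of ₹250,000: Kaspar and Zane each take ₹250,000; Jessamy's ₹250,000 share passes to Jessamy's issue.
Jessamy's share (₹250,000) is divided into 2 shares of ₹125,000: Wendel and Torin each take ₹125,000.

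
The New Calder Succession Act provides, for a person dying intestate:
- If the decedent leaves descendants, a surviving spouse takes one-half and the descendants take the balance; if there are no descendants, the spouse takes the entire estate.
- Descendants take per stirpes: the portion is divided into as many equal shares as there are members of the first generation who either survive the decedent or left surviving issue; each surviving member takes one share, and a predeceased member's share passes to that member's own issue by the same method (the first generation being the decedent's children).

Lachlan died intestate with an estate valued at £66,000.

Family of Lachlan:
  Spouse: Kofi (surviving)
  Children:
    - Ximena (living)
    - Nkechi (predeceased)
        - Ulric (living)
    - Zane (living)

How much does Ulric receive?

Kofi takes one-half of £66,000 = £33,000. The remaining £33,000 passes to the descendants.
The descendants' portion (£33,000) is divided into 3 shares of £11,000: Ximena and Zane each take £11,000; Nkechi's £11,000 share passes to Nkechi's issue.
Nkechi's share (£11,000) passes entirely to Ulric.

Ulric receives £11,000.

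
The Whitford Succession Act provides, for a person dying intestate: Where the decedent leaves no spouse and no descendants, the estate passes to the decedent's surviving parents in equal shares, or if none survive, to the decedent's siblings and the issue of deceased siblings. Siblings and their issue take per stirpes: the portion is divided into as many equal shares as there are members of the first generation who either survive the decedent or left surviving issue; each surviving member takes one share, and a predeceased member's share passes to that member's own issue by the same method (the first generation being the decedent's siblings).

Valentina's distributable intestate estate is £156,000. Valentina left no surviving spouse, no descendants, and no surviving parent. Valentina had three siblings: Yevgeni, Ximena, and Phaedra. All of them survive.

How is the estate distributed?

The entire £156,000 passes to the siblings and their issue.
That amount (£156,000) is divided into 3 shares of £52,000: Yevgeni, Ximena, and Phaedra each take £52,000.

Yevgeni: £52,000; Ximena: £52,000; Phaedra: £52,000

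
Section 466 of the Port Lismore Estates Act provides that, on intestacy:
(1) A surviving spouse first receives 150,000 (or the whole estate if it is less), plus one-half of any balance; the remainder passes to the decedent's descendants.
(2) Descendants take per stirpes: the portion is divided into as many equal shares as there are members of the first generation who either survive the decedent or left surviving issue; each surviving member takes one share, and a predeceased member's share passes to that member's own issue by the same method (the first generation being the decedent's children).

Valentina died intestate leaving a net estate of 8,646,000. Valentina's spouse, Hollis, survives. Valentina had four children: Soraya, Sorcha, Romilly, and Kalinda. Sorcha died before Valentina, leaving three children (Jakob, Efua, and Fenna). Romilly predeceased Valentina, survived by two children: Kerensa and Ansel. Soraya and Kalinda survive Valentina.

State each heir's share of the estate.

Hollis: 4,398,000; Soraya: 1,062,000; Jakob: 354,000; Efua: 354,000; Fenna: 354,000; Kerensa: 531,000; Ansel: 531,000; Kalinda: 1,062,000

Hollis first takes 150,000, leaving a balance of 8,496,000. Hollis then takes one-half of the balance (4,248,000), for a total of 4,398,000. The remaining 4,248,000 passes to the descendants.
The descendants' portion (4,248,000) is divided into 4 shares of 1,062,000: Soraya and Kalinda each take 1,062,000; Sorcha's 1,062,000 share passes to Sorcha's issue; Romilly's 1,062,000 share passes to Romilly's issue.
Sorcha's share (1,062,000) is divided into 3 shares of 354,000: Jakob, Efua, and Fenna each take 354,000.
Romilly's share (1,062,000) is divided into 2 shares of 531,000: Kerensa and Ansel each take 531,000.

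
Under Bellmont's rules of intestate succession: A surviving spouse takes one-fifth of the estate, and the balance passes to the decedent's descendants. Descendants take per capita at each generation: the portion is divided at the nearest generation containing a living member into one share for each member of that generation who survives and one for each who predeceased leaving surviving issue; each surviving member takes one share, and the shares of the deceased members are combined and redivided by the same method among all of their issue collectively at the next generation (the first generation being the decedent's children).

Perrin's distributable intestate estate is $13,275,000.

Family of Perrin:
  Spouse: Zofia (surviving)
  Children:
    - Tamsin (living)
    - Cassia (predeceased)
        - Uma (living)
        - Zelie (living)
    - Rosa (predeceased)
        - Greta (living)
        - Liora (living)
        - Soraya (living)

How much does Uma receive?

Uma receives $1,416,000.

Zofia takes one-fifth of $13,275,000 = $2,655,000. The remaining $10,620,000 passes to the descendants.
The descendants' portion ($10,620,000) is divided at the children's generation into 3 shares of $3,540,000. Tamsin takes $3,540,000. The 2 shares of the deceased (Cassia and Rosa) are combined into a pool of $7,080,000.
That pool ($7,080,000) is divided at the grandchildren's generation equally among Uma, Zelie, Greta, Liora, and Soraya: $1,416,000 each.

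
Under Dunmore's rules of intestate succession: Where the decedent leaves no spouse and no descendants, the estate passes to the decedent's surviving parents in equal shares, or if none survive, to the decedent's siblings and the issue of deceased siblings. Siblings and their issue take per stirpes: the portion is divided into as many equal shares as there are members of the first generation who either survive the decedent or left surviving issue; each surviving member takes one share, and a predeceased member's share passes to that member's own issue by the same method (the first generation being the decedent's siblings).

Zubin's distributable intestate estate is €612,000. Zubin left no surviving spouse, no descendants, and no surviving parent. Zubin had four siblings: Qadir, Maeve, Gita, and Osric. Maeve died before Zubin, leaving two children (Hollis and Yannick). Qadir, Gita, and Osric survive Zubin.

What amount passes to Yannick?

The entire €612,000 passes to the siblings and their issue.
That amount (€612,000) is divided into 4 shares of €153,000: Qadir, Gita, and Osric each take €153,000; Maeve's €153,000 share passes to Maeve's issue.
Maeve's share (€153,000) is divided into 2 shares of €76,500: Hollis and Yannick each take €76,500.

Yannick receives €76,500.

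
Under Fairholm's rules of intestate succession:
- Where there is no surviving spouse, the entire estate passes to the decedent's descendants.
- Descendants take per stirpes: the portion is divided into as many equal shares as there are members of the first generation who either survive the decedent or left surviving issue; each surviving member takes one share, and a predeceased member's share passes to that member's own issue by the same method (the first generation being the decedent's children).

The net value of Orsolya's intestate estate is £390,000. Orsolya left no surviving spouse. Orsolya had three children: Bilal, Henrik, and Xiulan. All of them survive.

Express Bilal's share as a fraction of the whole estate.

Bilal receives 1/3 of the estate.

The entire £390,000 passes to the descendants.
That amount (£390,000) is divided into 3 shares of £130,000: Bilal, Henrik, and Xiulan each take £130,000.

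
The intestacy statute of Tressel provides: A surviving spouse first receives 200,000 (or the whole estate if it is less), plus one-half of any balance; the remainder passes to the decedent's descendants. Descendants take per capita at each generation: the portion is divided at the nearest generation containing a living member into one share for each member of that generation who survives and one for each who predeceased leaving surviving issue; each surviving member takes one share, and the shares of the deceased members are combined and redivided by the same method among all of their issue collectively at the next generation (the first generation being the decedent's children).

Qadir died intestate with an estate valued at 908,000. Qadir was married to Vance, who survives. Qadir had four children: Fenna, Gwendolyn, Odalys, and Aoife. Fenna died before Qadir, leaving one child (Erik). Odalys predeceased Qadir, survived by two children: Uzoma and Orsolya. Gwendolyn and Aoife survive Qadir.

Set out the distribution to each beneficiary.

Vance first takes 200,000, leaving a balance of 708,000. Vance then takes one-half of the balance (354,000), for a total of 554,000. The remaining 354,000 passes to the descendants.
The descendants' portion (354,000) is divided at the children's generation into 4 shares of 88,500. Gwendolyn and Aoife each take 88,500. The 2 shares of the deceased (Fenna and Odalys) are combined into a pool of 177,000.
That pool (177,000) is divided at the grandchildren's generation equally among Erik, Uzoma, and Orsolya: 59,000 each.

Vance: 554,000; Erik: 59,000; Gwendolyn: 88,500; Uzoma: 59,000; Orsolya: 59,000; Aoife: 88,500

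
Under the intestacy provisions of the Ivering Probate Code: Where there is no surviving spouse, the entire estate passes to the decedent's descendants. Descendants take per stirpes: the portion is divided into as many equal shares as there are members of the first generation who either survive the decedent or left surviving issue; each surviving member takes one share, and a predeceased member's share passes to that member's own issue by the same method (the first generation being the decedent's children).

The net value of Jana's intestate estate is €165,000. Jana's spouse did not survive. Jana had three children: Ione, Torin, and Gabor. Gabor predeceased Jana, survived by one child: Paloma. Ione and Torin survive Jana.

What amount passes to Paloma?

Paloma receives €55,000.

The entire €165,000 passes to the descendants.
That amount (€165,000) is divided into 3 shares of €55,000: Ione and Torin each take €55,000; Gabor's €55,000 share passes to Gabor's issue.
Gabor's share (€55,000) passes entirely to Paloma.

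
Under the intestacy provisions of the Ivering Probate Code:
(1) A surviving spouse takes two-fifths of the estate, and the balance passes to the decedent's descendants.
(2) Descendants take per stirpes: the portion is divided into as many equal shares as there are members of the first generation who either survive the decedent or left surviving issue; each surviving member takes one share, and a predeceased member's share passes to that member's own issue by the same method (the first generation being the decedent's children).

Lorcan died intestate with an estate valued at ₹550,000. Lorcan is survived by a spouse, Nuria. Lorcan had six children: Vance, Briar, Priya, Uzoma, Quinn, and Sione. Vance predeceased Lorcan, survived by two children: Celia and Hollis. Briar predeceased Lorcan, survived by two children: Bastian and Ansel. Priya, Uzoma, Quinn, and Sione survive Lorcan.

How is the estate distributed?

Nuria: ₹220,000; Celia: ₹27,500; Hollis: ₹27,500; Bastian: ₹27,500; Ansel: ₹27,500; Priya: ₹55,000; Uzoma: ₹55,000; Quinn: ₹55,000; Sione: ₹55,000

Nuria takes two-fifths of ₹550,000 = ₹220,000. The remaining ₹330,000 passes to the descendants.
The descendants' portion (₹330,000) is divided into 6 shares of ₹55,000: Priya, Uzoma, Quinn, and Sione each take ₹55,000; Vance's ₹55,000 share passes to Vance's issue; Briar's ₹55,000 share passes to Briar's issue.
Vance's share (₹55,000) is divided into 2 shares of ₹27,500: Celia and Hollis each take ₹27,500.
Briar's share (₹55,000) is divided into 2 shares of ₹27,500: Bastian and Ansel each take ₹27,500.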